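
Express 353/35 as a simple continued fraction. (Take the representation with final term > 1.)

[10; 11, 1, 2]

353 = 10×35 + 3
35 = 11×3 + 2
3 = 1×2 + 1
2 = 2×1 + 0  (stop)
So 353/35 = [10; 11, 1, 2].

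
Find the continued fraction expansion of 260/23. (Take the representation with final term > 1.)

260 = 11·23 + 7
23 = 3·7 + 2
7 = 3·2 + 1
2 = 2·1 + 0  (stop)
So 260/23 = [11; 3, 3, 2].

[11; 3, 3, 2]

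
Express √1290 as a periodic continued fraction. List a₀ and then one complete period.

a₀ = ⌊√1290⌋ = 35.
With m₀=0, d₀=1 and mₖ₊₁ = dₖaₖ − mₖ, dₖ₊₁ = (n − mₖ₊₁²)/dₖ, aₖ₊₁ = ⌊(a₀+mₖ₊₁)/dₖ₊₁⌋:
  k=1: m=35, d=65, a=1
  k=2: m=30, d=6, a=10
  k=3: m=30, d=65, a=1
  k=4: m=35, d=1, a=70
d=1 and a=2a₀=70 at k=4, so the next step gives (m, d) = (35, 65) again — its k=1 value — and the period has length 4.

[35; 1, 10, 1, 70]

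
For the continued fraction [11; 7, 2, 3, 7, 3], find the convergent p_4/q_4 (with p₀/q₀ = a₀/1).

Using pₖ = aₖpₖ₋₁ + pₖ₋₂, qₖ = aₖqₖ₋₁ + qₖ₋₂ (with p₋₁=1, p₋₂=0, q₋₁=0, q₋₂=1):
  k=0: a=11, p=11, q=1
  k=1: a=7, p=78, q=7
  k=2: a=2, p=167, q=15
  k=3: a=3, p=579, q=52
  k=4: a=7, p=4220, q=379

4220/379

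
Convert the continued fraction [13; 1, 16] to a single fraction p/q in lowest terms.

237/17

Fold from the inside: start with 16/1.
  1 + 1/16 = 17/16
  13 + 16/17 = 237/17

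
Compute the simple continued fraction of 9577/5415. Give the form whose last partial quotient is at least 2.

[1; 1, 3, 3, 9, 6, 3, 2]

9577 = 1*5415 + 4162
5415 = 1*4162 + 1253
4162 = 3*1253 + 403
1253 = 3*403 + 44
403 = 9*44 + 7
44 = 6*7 + 2
7 = 3*2 + 1
2 = 2*1 + 0  (stop)
So 9577/5415 = [1; 1, 3, 3, 9, 6, 3, 2].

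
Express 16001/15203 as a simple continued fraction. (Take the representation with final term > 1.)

16001 = 1·15203 + 798
15203 = 19·798 + 41
798 = 19·41 + 19
41 = 2·19 + 3
19 = 6·3 + 1
3 = 3·1 + 0  (stop)
So 16001/15203 = [1; 19, 19, 2, 6, 3].

[1; 19, 19, 2, 6, 3]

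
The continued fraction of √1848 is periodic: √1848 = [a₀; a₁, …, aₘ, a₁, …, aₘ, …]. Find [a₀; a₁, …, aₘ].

[42; 1, 84]

a₀ = ⌊√1848⌋ = 42.
With m₀=0, d₀=1 and mₖ₊₁ = dₖaₖ − mₖ, dₖ₊₁ = (n − mₖ₊₁²)/dₖ, aₖ₊₁ = ⌊(a₀+mₖ₊₁)/dₖ₊₁⌋:
  k=1: m=42, d=84, a=1
  k=2: m=42, d=1, a=84
d=1 and a=2a₀=84 at k=2, so the next step gives (m, d) = (42, 84) again — its k=1 value — and the period has length 2.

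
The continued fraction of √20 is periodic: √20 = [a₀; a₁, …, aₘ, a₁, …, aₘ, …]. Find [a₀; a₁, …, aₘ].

[4; 2, 8]

a₀ = ⌊√20⌋ = 4.
With m₀=0, d₀=1 and mₖ₊₁ = dₖaₖ − mₖ, dₖ₊₁ = (n − mₖ₊₁²)/dₖ, aₖ₊₁ = ⌊(a₀+mₖ₊₁)/dₖ₊₁⌋:
  k=1: m=4, d=4, a=2
  k=2: m=4, d=1, a=8
d=1 and a=2a₀=8 at k=2, so the next step gives (m, d) = (4, 4) again — its k=1 value — and the period has length 2.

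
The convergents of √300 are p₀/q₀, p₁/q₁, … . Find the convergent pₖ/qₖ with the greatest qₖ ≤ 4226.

46367/2677

√300 = [17; 3, 8, 3, 34, …] (period length 4).
Convergents:
  p_0/q_0 = 17/1
  p_1/q_1 = 52/3
  p_2/q_2 = 433/25
  p_3/q_3 = 1351/78
  p_4/q_4 = 46367/2677
  p_5/q_5 = 140452/8109
q_4 = 2677 ≤ 4226 < 8109 = q_5, so the answer is 46367/2677.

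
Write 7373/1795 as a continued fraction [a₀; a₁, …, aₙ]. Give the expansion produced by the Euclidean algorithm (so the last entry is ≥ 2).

7373 = 4*1795 + 193
1795 = 9*193 + 58
193 = 3*58 + 19
58 = 3*19 + 1
19 = 19*1 + 0  (stop)
So 7373/1795 = [4; 9, 3, 3, 19].

[4; 9, 3, 3, 19]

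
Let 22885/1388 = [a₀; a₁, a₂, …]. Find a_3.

22885 = 16·1388 + 677   →  a_0 = 16
1388 = 2·677 + 34   →  a_1 = 2
677 = 19·34 + 31   →  a_2 = 19
34 = 1·31 + 3   →  a_3 = 1

1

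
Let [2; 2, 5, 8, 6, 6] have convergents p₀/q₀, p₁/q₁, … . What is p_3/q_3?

Using pₖ = aₖpₖ₋₁ + pₖ₋₂, qₖ = aₖqₖ₋₁ + qₖ₋₂ (with p₋₁=1, p₋₂=0, q₋₁=0, q₋₂=1):
  k=0: a=2, p=2, q=1
  k=1: a=2, p=5, q=2
  k=2: a=5, p=27, q=11
  k=3: a=8, p=221, q=90

221/90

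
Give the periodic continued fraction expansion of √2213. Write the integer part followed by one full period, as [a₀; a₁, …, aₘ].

a₀ = ⌊√2213⌋ = 47.
With m₀=0, d₀=1 and mₖ₊₁ = dₖaₖ − mₖ, dₖ₊₁ = (n − mₖ₊₁²)/dₖ, aₖ₊₁ = ⌊(a₀+mₖ₊₁)/dₖ₊₁⌋:
  k=1: m=47, d=4, a=23
  k=2: m=45, d=47, a=1
  k=3: m=2, d=47, a=1
  k=4: m=45, d=4, a=23
  k=5: m=47, d=1, a=94
d=1 and a=2a₀=94 at k=5, so the next step gives (m, d) = (47, 4) again — its k=1 value — and the period has length 5.

[47; 23, 1, 1, 23, 94]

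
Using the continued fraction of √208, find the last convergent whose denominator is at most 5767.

√208 = [14; 2, 2, 1, 2, 2, 28, …] (period length 6).
Convergents:
  p_0/q_0 = 14/1
  p_1/q_1 = 29/2
  p_2/q_2 = 72/5
  p_3/q_3 = 101/7
  p_4/q_4 = 274/19
  p_5/q_5 = 649/45
  p_6/q_6 = 18446/1279
  p_7/q_7 = 37541/2603
  p_8/q_8 = 93528/6485
q_7 = 2603 ≤ 5767 < 6485 = q_8, so the answer is 37541/2603.

37541/2603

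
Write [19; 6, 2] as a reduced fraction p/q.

Fold from the inside: start with 2/1.
  6 + 1/2 = 13/2
  19 + 2/13 = 249/13

249/13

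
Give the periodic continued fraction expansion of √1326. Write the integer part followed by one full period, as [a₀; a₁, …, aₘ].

a₀ = ⌊√1326⌋ = 36.
With m₀=0, d₀=1 and mₖ₊₁ = dₖaₖ − mₖ, dₖ₊₁ = (n − mₖ₊₁²)/dₖ, aₖ₊₁ = ⌊(a₀+mₖ₊₁)/dₖ₊₁⌋:
  k=1: m=36, d=30, a=2
  k=2: m=24, d=25, a=2
  k=3: m=26, d=26, a=2
  k=4: m=26, d=25, a=2
  k=5: m=24, d=30, a=2
  k=6: m=36, d=1, a=72
d=1 and a=2a₀=72 at k=6, so the next step gives (m, d) = (36, 30) again — its k=1 value — and the period has length 6.

[36; 2, 2, 2, 2, 2, 72]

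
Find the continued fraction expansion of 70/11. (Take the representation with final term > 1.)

[6; 2, 1, 3]

70 = 6*11 + 4
11 = 2*4 + 3
4 = 1*3 + 1
3 = 3*1 + 0  (stop)
So 70/11 = [6; 2, 1, 3].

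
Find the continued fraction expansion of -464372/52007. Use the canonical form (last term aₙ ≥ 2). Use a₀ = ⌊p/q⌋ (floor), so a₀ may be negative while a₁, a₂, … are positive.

-464372 = -9×52007 + 3691
52007 = 14×3691 + 333
3691 = 11×333 + 28
333 = 11×28 + 25
28 = 1×25 + 3
25 = 8×3 + 1
3 = 3×1 + 0  (stop)
So -464372/52007 = [-9; 14, 11, 11, 1, 8, 3].

[-9; 14, 11, 11, 1, 8, 3]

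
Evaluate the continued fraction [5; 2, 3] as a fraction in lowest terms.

Fold from the inside: start with 3/1.
  2 + 1/3 = 7/3
  5 + 3/7 = 38/7

38/7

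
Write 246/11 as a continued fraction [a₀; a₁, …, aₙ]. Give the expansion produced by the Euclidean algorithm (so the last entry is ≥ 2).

[22; 2, 1, 3]

246 = 22·11 + 4
11 = 2·4 + 3
4 = 1·3 + 1
3 = 3·1 + 0  (stop)
So 246/11 = [22; 2, 1, 3].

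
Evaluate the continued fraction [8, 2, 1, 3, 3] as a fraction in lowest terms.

301/36

Using pₖ = aₖpₖ₋₁ + pₖ₋₂ and qₖ = aₖqₖ₋₁ + qₖ₋₂:
  k=0: a=8, p=8, q=1
  k=1: a=2, p=17, q=2
  k=2: a=1, p=25, q=3
  k=3: a=3, p=92, q=11
  k=4: a=3, p=301, q=36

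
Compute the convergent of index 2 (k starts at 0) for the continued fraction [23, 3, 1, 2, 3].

Using pₖ = aₖpₖ₋₁ + pₖ₋₂, qₖ = aₖqₖ₋₁ + qₖ₋₂ (with p₋₁=1, p₋₂=0, q₋₁=0, q₋₂=1):
  k=0: a=23, p=23, q=1
  k=1: a=3, p=70, q=3
  k=2: a=1, p=93, q=4

93/4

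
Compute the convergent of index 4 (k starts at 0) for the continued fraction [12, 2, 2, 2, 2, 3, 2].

360/29

Using pₖ = aₖpₖ₋₁ + pₖ₋₂, qₖ = aₖqₖ₋₁ + qₖ₋₂ (with p₋₁=1, p₋₂=0, q₋₁=0, q₋₂=1):
  k=0: a=12, p=12, q=1
  k=1: a=2, p=25, q=2
  k=2: a=2, p=62, q=5
  k=3: a=2, p=149, q=12
  k=4: a=2, p=360, q=29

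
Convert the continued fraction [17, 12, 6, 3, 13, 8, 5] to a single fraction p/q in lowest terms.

2174075/127271

Using pₖ = aₖpₖ₋₁ + pₖ₋₂ and qₖ = aₖqₖ₋₁ + qₖ₋₂:
  k=0: a=17, p=17, q=1
  k=1: a=12, p=205, q=12
  k=2: a=6, p=1247, q=73
  k=3: a=3, p=3946, q=231
  k=4: a=13, p=52545, q=3076
  k=5: a=8, p=424306, q=24839
  k=6: a=5, p=2174075, q=127271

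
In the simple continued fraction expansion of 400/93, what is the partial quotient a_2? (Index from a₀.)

3

400 = 4·93 + 28   →  a_0 = 4
93 = 3·28 + 9   →  a_1 = 3
28 = 3·9 + 1   →  a_2 = 3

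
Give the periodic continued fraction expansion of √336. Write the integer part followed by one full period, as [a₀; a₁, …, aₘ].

a₀ = ⌊√336⌋ = 18.

[18; 3, 36]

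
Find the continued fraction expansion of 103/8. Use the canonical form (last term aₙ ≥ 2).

103 = 12*8 + 7
8 = 1*7 + 1
7 = 7*1 + 0  (stop)
So 103/8 = [12; 1, 7].

[12; 1, 7]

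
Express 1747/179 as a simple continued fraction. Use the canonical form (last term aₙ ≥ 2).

1747 = 9·179 + 136
179 = 1·136 + 43
136 = 3·43 + 7
43 = 6·7 + 1
7 = 7·1 + 0  (stop)
So 1747/179 = [9; 1, 3, 6, 7].

[9; 1, 3, 6, 7]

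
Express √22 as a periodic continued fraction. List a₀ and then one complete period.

a₀ = ⌊√22⌋ = 4.
With m₀=0, d₀=1 and mₖ₊₁ = dₖaₖ − mₖ, dₖ₊₁ = (n − mₖ₊₁²)/dₖ, aₖ₊₁ = ⌊(a₀+mₖ₊₁)/dₖ₊₁⌋:
  k=1: m=4, d=6, a=1
  k=2: m=2, d=3, a=2
  k=3: m=4, d=2, a=4
  k=4: m=4, d=3, a=2
  k=5: m=2, d=6, a=1
  k=6: m=4, d=1, a=8
d=1 and a=2a₀=8 at k=6, so the next step gives (m, d) = (4, 6) again — its k=1 value — and the period has length 6.

[4; 1, 2, 4, 2, 1, 8]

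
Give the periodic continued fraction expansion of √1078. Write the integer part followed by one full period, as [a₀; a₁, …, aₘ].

a₀ = ⌊√1078⌋ = 32.
With m₀=0, d₀=1 and mₖ₊₁ = dₖaₖ − mₖ, dₖ₊₁ = (n − mₖ₊₁²)/dₖ, aₖ₊₁ = ⌊(a₀+mₖ₊₁)/dₖ₊₁⌋:
  k=1: m=32, d=54, a=1
  k=2: m=22, d=11, a=4
  k=3: m=22, d=54, a=1
  k=4: m=32, d=1, a=64
d=1 and a=2a₀=64 at k=4, so the next step gives (m, d) = (32, 54) again — its k=1 value — and the period has length 4.

[32; 1, 4, 1, 64]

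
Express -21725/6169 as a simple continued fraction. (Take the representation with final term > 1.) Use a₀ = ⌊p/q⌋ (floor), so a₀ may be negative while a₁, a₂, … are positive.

[-4; 2, 11, 19, 14]

-21725 = -4×6169 + 2951
6169 = 2×2951 + 267
2951 = 11×267 + 14
267 = 19×14 + 1
14 = 14×1 + 0  (stop)
So -21725/6169 = [-4; 2, 11, 19, 14].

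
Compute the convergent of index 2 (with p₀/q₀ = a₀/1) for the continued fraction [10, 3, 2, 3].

Using pₖ = aₖpₖ₋₁ + pₖ₋₂, qₖ = aₖqₖ₋₁ + qₖ₋₂ (with p₋₁=1, p₋₂=0, q₋₁=0, q₋₂=1):
  k=0: a=10, p=10, q=1
  k=1: a=3, p=31, q=3
  k=2: a=2, p=72, q=7

72/7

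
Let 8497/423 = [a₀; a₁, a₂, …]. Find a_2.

8497 = 20·423 + 37   →  a_0 = 20
423 = 11·37 + 16   →  a_1 = 11
37 = 2·16 + 5   →  a_2 = 2

2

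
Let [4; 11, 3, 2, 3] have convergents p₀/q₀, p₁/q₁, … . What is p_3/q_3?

323/79

Using pₖ = aₖpₖ₋₁ + pₖ₋₂, qₖ = aₖqₖ₋₁ + qₖ₋₂ (with p₋₁=1, p₋₂=0, q₋₁=0, q₋₂=1):
  k=0: a=4, p=4, q=1
  k=1: a=11, p=45, q=11
  k=2: a=3, p=139, q=34
  k=3: a=2, p=323, q=79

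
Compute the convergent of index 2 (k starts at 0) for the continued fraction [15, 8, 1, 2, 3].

Using pₖ = aₖpₖ₋₁ + pₖ₋₂, qₖ = aₖqₖ₋₁ + qₖ₋₂ (with p₋₁=1, p₋₂=0, q₋₁=0, q₋₂=1):
  k=0: a=15, p=15, q=1
  k=1: a=8, p=121, q=8
  k=2: a=1, p=136, q=9

136/9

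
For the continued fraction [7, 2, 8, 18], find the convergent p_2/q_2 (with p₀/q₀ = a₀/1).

127/17

Using pₖ = aₖpₖ₋₁ + pₖ₋₂, qₖ = aₖqₖ₋₁ + qₖ₋₂ (with p₋₁=1, p₋₂=0, q₋₁=0, q₋₂=1):
  k=0: a=7, p=7, q=1
  k=1: a=2, p=15, q=2
  k=2: a=8, p=127, q=17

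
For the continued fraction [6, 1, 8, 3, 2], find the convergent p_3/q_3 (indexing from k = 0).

193/28

Using pₖ = aₖpₖ₋₁ + pₖ₋₂, qₖ = aₖqₖ₋₁ + qₖ₋₂ (with p₋₁=1, p₋₂=0, q₋₁=0, q₋₂=1):
  k=0: a=6, p=6, q=1
  k=1: a=1, p=7, q=1
  k=2: a=8, p=62, q=9
  k=3: a=3, p=193, q=28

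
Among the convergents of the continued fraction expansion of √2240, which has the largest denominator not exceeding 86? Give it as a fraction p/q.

√2240 = [47; 3, 23, 3, 94, …] (period length 4).
Convergents:
  p_0/q_0 = 47/1
  p_1/q_1 = 142/3
  p_2/q_2 = 3313/70
  p_3/q_3 = 10081/213
q_2 = 70 ≤ 86 < 213 = q_3, so the answer is 3313/70.

3313/70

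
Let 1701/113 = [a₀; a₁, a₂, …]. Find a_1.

1701 = 15·113 + 6   →  a_0 = 15
113 = 18·6 + 5   →  a_1 = 18

18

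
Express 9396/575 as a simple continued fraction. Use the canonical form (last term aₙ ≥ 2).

9396 = 16*575 + 196
575 = 2*196 + 183
196 = 1*183 + 13
183 = 14*13 + 1
13 = 13*1 + 0  (stop)
So 9396/575 = [16; 2, 1, 14, 13].

[16; 2, 1, 14, 13]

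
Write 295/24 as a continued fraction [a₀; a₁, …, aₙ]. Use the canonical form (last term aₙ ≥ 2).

295 = 12*24 + 7
24 = 3*7 + 3
7 = 2*3 + 1
3 = 3*1 + 0  (stop)
So 295/24 = [12; 3, 2, 3].

[12; 3, 2, 3]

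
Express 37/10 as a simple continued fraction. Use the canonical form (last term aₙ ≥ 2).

[3; 1, 2, 3]

37 = 3*10 + 7
10 = 1*7 + 3
7 = 2*3 + 1
3 = 3*1 + 0  (stop)
So 37/10 = [3; 1, 2, 3].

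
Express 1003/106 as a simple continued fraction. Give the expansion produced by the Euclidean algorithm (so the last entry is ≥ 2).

1003 = 9×106 + 49
106 = 2×49 + 8
49 = 6×8 + 1
8 = 8×1 + 0  (stop)
So 1003/106 = [9; 2, 6, 8].

[9; 2, 6, 8]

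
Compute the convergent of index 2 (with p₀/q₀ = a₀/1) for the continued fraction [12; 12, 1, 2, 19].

Using pₖ = aₖpₖ₋₁ + pₖ₋₂, qₖ = aₖqₖ₋₁ + qₖ₋₂ (with p₋₁=1, p₋₂=0, q₋₁=0, q₋₂=1):
  k=0: a=12, p=12, q=1
  k=1: a=12, p=145, q=12
  k=2: a=1, p=157, q=13

157/13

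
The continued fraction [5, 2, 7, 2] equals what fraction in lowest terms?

175/32

Fold from the inside: start with 2/1.
  7 + 1/2 = 15/2
  2 + 2/15 = 32/15
  5 + 15/32 = 175/32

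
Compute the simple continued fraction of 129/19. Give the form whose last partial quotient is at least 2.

129 = 6·19 + 15
19 = 1·15 + 4
15 = 3·4 + 3
4 = 1·3 + 1
3 = 3·1 + 0  (stop)
So 129/19 = [6; 1, 3, 1, 3].

[6; 1, 3, 1, 3]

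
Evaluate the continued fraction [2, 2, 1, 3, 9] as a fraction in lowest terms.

Fold from the inside: start with 9/1.
  3 + 1/9 = 28/9
  1 + 9/28 = 37/28
  2 + 28/37 = 102/37
  2 + 37/102 = 241/102

241/102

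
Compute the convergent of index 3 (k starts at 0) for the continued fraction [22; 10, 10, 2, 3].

Using pₖ = aₖpₖ₋₁ + pₖ₋₂, qₖ = aₖqₖ₋₁ + qₖ₋₂ (with p₋₁=1, p₋₂=0, q₋₁=0, q₋₂=1):
  k=0: a=22, p=22, q=1
  k=1: a=10, p=221, q=10
  k=2: a=10, p=2232, q=101
  k=3: a=2, p=4685, q=212

4685/212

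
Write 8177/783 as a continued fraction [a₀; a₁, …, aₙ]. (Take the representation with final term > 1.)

8177 = 10·783 + 347
783 = 2·347 + 89
347 = 3·89 + 80
89 = 1·80 + 9
80 = 8·9 + 8
9 = 1·8 + 1
8 = 8·1 + 0  (stop)
So 8177/783 = [10; 2, 3, 1, 8, 1, 8].

[10; 2, 3, 1, 8, 1, 8]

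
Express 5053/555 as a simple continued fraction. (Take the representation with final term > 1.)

5053 = 9×555 + 58
555 = 9×58 + 33
58 = 1×33 + 25
33 = 1×25 + 8
25 = 3×8 + 1
8 = 8×1 + 0  (stop)
So 5053/555 = [9; 9, 1, 1, 3, 8].

[9; 9, 1, 1, 3, 8]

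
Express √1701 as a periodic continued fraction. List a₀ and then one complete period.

a₀ = ⌊√1701⌋ = 41.

[41; 4, 8, 1, 10, 1, 8, 4, 82]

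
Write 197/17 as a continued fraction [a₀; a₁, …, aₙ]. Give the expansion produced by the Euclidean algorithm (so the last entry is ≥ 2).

197 = 11·17 + 10
17 = 1·10 + 7
10 = 1·7 + 3
7 = 2·3 + 1
3 = 3·1 + 0  (stop)
So 197/17 = [11; 1, 1, 2, 3].

[11; 1, 1, 2, 3]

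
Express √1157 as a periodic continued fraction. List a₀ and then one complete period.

a₀ = ⌊√1157⌋ = 34.
With m₀=0, d₀=1 and mₖ₊₁ = dₖaₖ − mₖ, dₖ₊₁ = (n − mₖ₊₁²)/dₖ, aₖ₊₁ = ⌊(a₀+mₖ₊₁)/dₖ₊₁⌋:
  k=1: m=34, d=1, a=68
d=1 and a=2a₀=68 at k=1, so the next step gives (m, d) = (34, 1) again — its k=1 value — and the period has length 1.

[34; 68]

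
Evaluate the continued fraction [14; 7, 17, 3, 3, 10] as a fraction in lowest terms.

Using pₖ = aₖpₖ₋₁ + pₖ₋₂ and qₖ = aₖqₖ₋₁ + qₖ₋₂:
  k=0: a=14, p=14, q=1
  k=1: a=7, p=99, q=7
  k=2: a=17, p=1697, q=120
  k=3: a=3, p=5190, q=367
  k=4: a=3, p=17267, q=1221
  k=5: a=10, p=177860, q=12577

177860/12577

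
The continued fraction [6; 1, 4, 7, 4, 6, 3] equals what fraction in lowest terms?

Using pₖ = aₖpₖ₋₁ + pₖ₋₂ and qₖ = aₖqₖ₋₁ + qₖ₋₂:
  k=0: a=6, p=6, q=1
  k=1: a=1, p=7, q=1
  k=2: a=4, p=34, q=5
  k=3: a=7, p=245, q=36
  k=4: a=4, p=1014, q=149
  k=5: a=6, p=6329, q=930
  k=6: a=3, p=20001, q=2939

20001/2939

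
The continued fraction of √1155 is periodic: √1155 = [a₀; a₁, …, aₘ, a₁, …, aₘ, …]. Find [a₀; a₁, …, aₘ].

a₀ = ⌊√1155⌋ = 33.
With m₀=0, d₀=1 and mₖ₊₁ = dₖaₖ − mₖ, dₖ₊₁ = (n − mₖ₊₁²)/dₖ, aₖ₊₁ = ⌊(a₀+mₖ₊₁)/dₖ₊₁⌋:
  k=1: m=33, d=66, a=1
  k=2: m=33, d=1, a=66
d=1 and a=2a₀=66 at k=2, so the next step gives (m, d) = (33, 66) again — its k=1 value — and the period has length 2.

[33; 1, 66]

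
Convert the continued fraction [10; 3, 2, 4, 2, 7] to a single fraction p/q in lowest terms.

5289/514

Using pₖ = aₖpₖ₋₁ + pₖ₋₂ and qₖ = aₖqₖ₋₁ + qₖ₋₂:
  k=0: a=10, p=10, q=1
  k=1: a=3, p=31, q=3
  k=2: a=2, p=72, q=7
  k=3: a=4, p=319, q=31
  k=4: a=2, p=710, q=69
  k=5: a=7, p=5289, q=514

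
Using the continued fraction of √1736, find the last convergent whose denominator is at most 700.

20791/499

√1736 = [41; 1, 1, 1, 82, …] (period length 4).
Convergents:
  p_0/q_0 = 41/1
  p_1/q_1 = 42/1
  p_2/q_2 = 83/2
  p_3/q_3 = 125/3
  p_4/q_4 = 10333/248
  p_5/q_5 = 10458/251
  p_6/q_6 = 20791/499
  p_7/q_7 = 31249/750
q_6 = 499 ≤ 700 < 750 = q_7, so the answer is 20791/499.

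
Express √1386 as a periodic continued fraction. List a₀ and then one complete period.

a₀ = ⌊√1386⌋ = 37.

[37; 4, 2, 1, 2, 1, 2, 4, 74]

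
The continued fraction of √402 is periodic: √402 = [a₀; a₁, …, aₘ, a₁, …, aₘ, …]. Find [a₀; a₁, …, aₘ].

[20; 20, 40]

a₀ = ⌊√402⌋ = 20.
With m₀=0, d₀=1 and mₖ₊₁ = dₖaₖ − mₖ, dₖ₊₁ = (n − mₖ₊₁²)/dₖ, aₖ₊₁ = ⌊(a₀+mₖ₊₁)/dₖ₊₁⌋:
  k=1: m=20, d=2, a=20
  k=2: m=20, d=1, a=40
d=1 and a=2a₀=40 at k=2, so the next step gives (m, d) = (20, 2) again — its k=1 value — and the period has length 2.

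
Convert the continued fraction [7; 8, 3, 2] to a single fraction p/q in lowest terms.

413/58

Fold from the inside: start with 2/1.
  3 + 1/2 = 7/2
  8 + 2/7 = 58/7
  7 + 7/58 = 413/58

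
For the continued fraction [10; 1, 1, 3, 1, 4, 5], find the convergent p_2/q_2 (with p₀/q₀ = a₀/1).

21/2

Using pₖ = aₖpₖ₋₁ + pₖ₋₂, qₖ = aₖqₖ₋₁ + qₖ₋₂ (with p₋₁=1, p₋₂=0, q₋₁=0, q₋₂=1):
  k=0: a=10, p=10, q=1
  k=1: a=1, p=11, q=1
  k=2: a=1, p=21, q=2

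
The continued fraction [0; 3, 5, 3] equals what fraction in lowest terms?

Fold from the inside: start with 3/1.
  5 + 1/3 = 16/3
  3 + 3/16 = 51/16
  0 + 16/51 = 16/51

16/51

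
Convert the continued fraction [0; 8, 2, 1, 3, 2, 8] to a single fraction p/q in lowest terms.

Fold from the inside: start with 8/1.
  2 + 1/8 = 17/8
  3 + 8/17 = 59/17
  1 + 17/59 = 76/59
  2 + 59/76 = 211/76
  8 + 76/211 = 1764/211
  0 + 211/1764 = 211/1764

211/1764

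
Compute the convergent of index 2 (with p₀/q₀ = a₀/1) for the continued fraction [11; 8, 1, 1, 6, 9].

Using pₖ = aₖpₖ₋₁ + pₖ₋₂, qₖ = aₖqₖ₋₁ + qₖ₋₂ (with p₋₁=1, p₋₂=0, q₋₁=0, q₋₂=1):
  k=0: a=11, p=11, q=1
  k=1: a=8, p=89, q=8
  k=2: a=1, p=100, q=9

100/9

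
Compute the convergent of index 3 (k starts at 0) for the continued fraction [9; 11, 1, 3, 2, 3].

427/47

Using pₖ = aₖpₖ₋₁ + pₖ₋₂, qₖ = aₖqₖ₋₁ + qₖ₋₂ (with p₋₁=1, p₋₂=0, q₋₁=0, q₋₂=1):
  k=0: a=9, p=9, q=1
  k=1: a=11, p=100, q=11
  k=2: a=1, p=109, q=12
  k=3: a=3, p=427, q=47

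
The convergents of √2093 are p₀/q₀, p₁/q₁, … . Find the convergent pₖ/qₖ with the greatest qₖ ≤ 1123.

√2093 = [45; 1, 2, 1, 90, …] (period length 4).
Convergents:
  p_0/q_0 = 45/1
  p_1/q_1 = 46/1
  p_2/q_2 = 137/3
  p_3/q_3 = 183/4
  p_4/q_4 = 16607/363
  p_5/q_5 = 16790/367
  p_6/q_6 = 50187/1097
  p_7/q_7 = 66977/1464
q_6 = 1097 ≤ 1123 < 1464 = q_7, so the answer is 50187/1097.

50187/1097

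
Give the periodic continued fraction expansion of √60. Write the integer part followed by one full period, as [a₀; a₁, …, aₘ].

[7; 1, 2, 1, 14]

a₀ = ⌊√60⌋ = 7.
With m₀=0, d₀=1 and mₖ₊₁ = dₖaₖ − mₖ, dₖ₊₁ = (n − mₖ₊₁²)/dₖ, aₖ₊₁ = ⌊(a₀+mₖ₊₁)/dₖ₊₁⌋:
  k=1: m=7, d=11, a=1
  k=2: m=4, d=4, a=2
  k=3: m=4, d=11, a=1
  k=4: m=7, d=1, a=14
d=1 and a=2a₀=14 at k=4, so the next step gives (m, d) = (7, 11) again — its k=1 value — and the period has length 4.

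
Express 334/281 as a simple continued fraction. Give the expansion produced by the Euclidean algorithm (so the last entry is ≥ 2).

334 = 1×281 + 53
281 = 5×53 + 16
53 = 3×16 + 5
16 = 3×5 + 1
5 = 5×1 + 0  (stop)
So 334/281 = [1; 5, 3, 3, 5].

[1; 5, 3, 3, 5]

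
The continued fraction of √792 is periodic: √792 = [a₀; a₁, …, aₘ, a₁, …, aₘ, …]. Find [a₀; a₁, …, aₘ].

a₀ = ⌊√792⌋ = 28.
With m₀=0, d₀=1 and mₖ₊₁ = dₖaₖ − mₖ, dₖ₊₁ = (n − mₖ₊₁²)/dₖ, aₖ₊₁ = ⌊(a₀+mₖ₊₁)/dₖ₊₁⌋:
  k=1: m=28, d=8, a=7
  k=2: m=28, d=1, a=56
d=1 and a=2a₀=56 at k=2, so the next step gives (m, d) = (28, 8) again — its k=1 value — and the period has length 2.

[28; 7, 56]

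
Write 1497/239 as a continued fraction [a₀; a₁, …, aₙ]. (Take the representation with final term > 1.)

1497 = 6×239 + 63
239 = 3×63 + 50
63 = 1×50 + 13
50 = 3×13 + 11
13 = 1×11 + 2
11 = 5×2 + 1
2 = 2×1 + 0  (stop)
So 1497/239 = [6; 3, 1, 3, 1, 5, 2].

[6; 3, 1, 3, 1, 5, 2]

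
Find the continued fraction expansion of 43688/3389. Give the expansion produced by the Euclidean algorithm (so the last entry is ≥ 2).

43688 = 12*3389 + 3020
3389 = 1*3020 + 369
3020 = 8*369 + 68
369 = 5*68 + 29
68 = 2*29 + 10
29 = 2*10 + 9
10 = 1*9 + 1
9 = 9*1 + 0  (stop)
So 43688/3389 = [12; 1, 8, 5, 2, 2, 1, 9].

[12; 1, 8, 5, 2, 2, 1, 9]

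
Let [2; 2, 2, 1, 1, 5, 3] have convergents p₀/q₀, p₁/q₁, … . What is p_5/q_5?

Using pₖ = aₖpₖ₋₁ + pₖ₋₂, qₖ = aₖqₖ₋₁ + qₖ₋₂ (with p₋₁=1, p₋₂=0, q₋₁=0, q₋₂=1):
  k=0: a=2, p=2, q=1
  k=1: a=2, p=5, q=2
  k=2: a=2, p=12, q=5
  k=3: a=1, p=17, q=7
  k=4: a=1, p=29, q=12
  k=5: a=5, p=162, q=67

162/67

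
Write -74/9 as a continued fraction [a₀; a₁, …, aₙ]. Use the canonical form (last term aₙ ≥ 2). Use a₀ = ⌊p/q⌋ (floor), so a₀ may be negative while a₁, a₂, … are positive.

[-9; 1, 3, 2]

-74 = -9*9 + 7
9 = 1*7 + 2
7 = 3*2 + 1
2 = 2*1 + 0  (stop)
So -74/9 = [-9; 1, 3, 2].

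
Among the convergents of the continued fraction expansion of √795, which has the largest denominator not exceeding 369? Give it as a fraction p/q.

√795 = [28; 5, 9, 5, 56, …] (period length 4).
Convergents:
  p_0/q_0 = 28/1
  p_1/q_1 = 141/5
  p_2/q_2 = 1297/46
  p_3/q_3 = 6626/235
  p_4/q_4 = 372353/13206
q_3 = 235 ≤ 369 < 13206 = q_4, so the answer is 6626/235.

6626/235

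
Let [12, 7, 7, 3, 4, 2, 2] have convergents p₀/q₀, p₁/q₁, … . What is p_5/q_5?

Using pₖ = aₖpₖ₋₁ + pₖ₋₂, qₖ = aₖqₖ₋₁ + qₖ₋₂ (with p₋₁=1, p₋₂=0, q₋₁=0, q₋₂=1):
  k=0: a=12, p=12, q=1
  k=1: a=7, p=85, q=7
  k=2: a=7, p=607, q=50
  k=3: a=3, p=1906, q=157
  k=4: a=4, p=8231, q=678
  k=5: a=2, p=18368, q=1513

18368/1513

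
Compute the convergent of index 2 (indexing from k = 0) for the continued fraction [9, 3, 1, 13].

Using pₖ = aₖpₖ₋₁ + pₖ₋₂, qₖ = aₖqₖ₋₁ + qₖ₋₂ (with p₋₁=1, p₋₂=0, q₋₁=0, q₋₂=1):
  k=0: a=9, p=9, q=1
  k=1: a=3, p=28, q=3
  k=2: a=1, p=37, q=4

37/4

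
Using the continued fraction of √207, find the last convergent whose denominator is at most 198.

1151/80

√207 = [14; 2, 1, 1, 2, 1, 1, 2, 28, …] (period length 8).
Convergents:
  p_0/q_0 = 14/1
  p_1/q_1 = 29/2
  p_2/q_2 = 43/3
  p_3/q_3 = 72/5
  p_4/q_4 = 187/13
  p_5/q_5 = 259/18
  p_6/q_6 = 446/31
  p_7/q_7 = 1151/80
  p_8/q_8 = 32674/2271
q_7 = 80 ≤ 198 < 2271 = q_8, so the answer is 1151/80.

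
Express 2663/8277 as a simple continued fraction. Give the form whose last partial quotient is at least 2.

[0; 3, 9, 4, 17, 1, 3]

2663 = 0×8277 + 2663
8277 = 3×2663 + 288
2663 = 9×288 + 71
288 = 4×71 + 4
71 = 17×4 + 3
4 = 1×3 + 1
3 = 3×1 + 0  (stop)
So 2663/8277 = [0; 3, 9, 4, 17, 1, 3].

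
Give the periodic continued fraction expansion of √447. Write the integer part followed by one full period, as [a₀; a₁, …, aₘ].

[21; 7, 42]

a₀ = ⌊√447⌋ = 21.
With m₀=0, d₀=1 and mₖ₊₁ = dₖaₖ − mₖ, dₖ₊₁ = (n − mₖ₊₁²)/dₖ, aₖ₊₁ = ⌊(a₀+mₖ₊₁)/dₖ₊₁⌋:
  k=1: m=21, d=6, a=7
  k=2: m=21, d=1, a=42
d=1 and a=2a₀=42 at k=2, so the next step gives (m, d) = (21, 6) again — its k=1 value — and the period has length 2.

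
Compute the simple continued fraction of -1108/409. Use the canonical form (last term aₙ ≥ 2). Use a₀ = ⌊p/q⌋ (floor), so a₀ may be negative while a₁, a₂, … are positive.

-1108 = -3×409 + 119
409 = 3×119 + 52
119 = 2×52 + 15
52 = 3×15 + 7
15 = 2×7 + 1
7 = 7×1 + 0  (stop)
So -1108/409 = [-3; 3, 2, 3, 2, 7].

[-3; 3, 2, 3, 2, 7]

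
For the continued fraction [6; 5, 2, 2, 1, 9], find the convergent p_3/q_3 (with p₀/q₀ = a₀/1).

167/27

Using pₖ = aₖpₖ₋₁ + pₖ₋₂, qₖ = aₖqₖ₋₁ + qₖ₋₂ (with p₋₁=1, p₋₂=0, q₋₁=0, q₋₂=1):
  k=0: a=6, p=6, q=1
  k=1: a=5, p=31, q=5
  k=2: a=2, p=68, q=11
  k=3: a=2, p=167, q=27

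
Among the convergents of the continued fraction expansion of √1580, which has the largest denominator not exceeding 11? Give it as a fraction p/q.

159/4

√1580 = [39; 1, 2, 1, 78, …] (period length 4).
Convergents:
  p_0/q_0 = 39/1
  p_1/q_1 = 40/1
  p_2/q_2 = 119/3
  p_3/q_3 = 159/4
  p_4/q_4 = 12521/315
q_3 = 4 ≤ 11 < 315 = q_4, so the answer is 159/4.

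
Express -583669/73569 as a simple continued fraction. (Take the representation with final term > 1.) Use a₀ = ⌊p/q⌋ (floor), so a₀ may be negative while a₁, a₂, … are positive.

[-8; 15, 15, 14, 11, 2]

-583669 = -8*73569 + 4883
73569 = 15*4883 + 324
4883 = 15*324 + 23
324 = 14*23 + 2
23 = 11*2 + 1
2 = 2*1 + 0  (stop)
So -583669/73569 = [-8; 15, 15, 14, 11, 2].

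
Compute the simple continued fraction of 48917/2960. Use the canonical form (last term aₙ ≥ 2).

48917 = 16*2960 + 1557
2960 = 1*1557 + 1403
1557 = 1*1403 + 154
1403 = 9*154 + 17
154 = 9*17 + 1
17 = 17*1 + 0  (stop)
So 48917/2960 = [16; 1, 1, 9, 9, 17].

[16; 1, 1, 9, 9, 17]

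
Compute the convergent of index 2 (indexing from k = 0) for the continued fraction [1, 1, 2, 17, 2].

Using pₖ = aₖpₖ₋₁ + pₖ₋₂, qₖ = aₖqₖ₋₁ + qₖ₋₂ (with p₋₁=1, p₋₂=0, q₋₁=0, q₋₂=1):
  k=0: a=1, p=1, q=1
  k=1: a=1, p=2, q=1
  k=2: a=2, p=5, q=3

5/3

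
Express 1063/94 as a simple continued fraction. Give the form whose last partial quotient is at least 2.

[11; 3, 4, 7]

1063 = 11*94 + 29
94 = 3*29 + 7
29 = 4*7 + 1
7 = 7*1 + 0  (stop)
So 1063/94 = [11; 3, 4, 7].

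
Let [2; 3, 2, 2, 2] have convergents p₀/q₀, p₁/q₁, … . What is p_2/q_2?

16/7

Using pₖ = aₖpₖ₋₁ + pₖ₋₂, qₖ = aₖqₖ₋₁ + qₖ₋₂ (with p₋₁=1, p₋₂=0, q₋₁=0, q₋₂=1):
  k=0: a=2, p=2, q=1
  k=1: a=3, p=7, q=3
  k=2: a=2, p=16, q=7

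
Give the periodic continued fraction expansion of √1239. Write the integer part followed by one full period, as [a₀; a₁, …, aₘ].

a₀ = ⌊√1239⌋ = 35.
With m₀=0, d₀=1 and mₖ₊₁ = dₖaₖ − mₖ, dₖ₊₁ = (n − mₖ₊₁²)/dₖ, aₖ₊₁ = ⌊(a₀+mₖ₊₁)/dₖ₊₁⌋:
  k=1: m=35, d=14, a=5
  k=2: m=35, d=1, a=70
d=1 and a=2a₀=70 at k=2, so the next step gives (m, d) = (35, 14) again — its k=1 value — and the period has length 2.

[35; 5, 70]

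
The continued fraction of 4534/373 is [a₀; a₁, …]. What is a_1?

6

4534 = 12·373 + 58   →  a_0 = 12
373 = 6·58 + 25   →  a_1 = 6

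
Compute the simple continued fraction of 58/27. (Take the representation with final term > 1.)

[2; 6, 1, 3]

58 = 2*27 + 4
27 = 6*4 + 3
4 = 1*3 + 1
3 = 3*1 + 0  (stop)
So 58/27 = [2; 6, 1, 3].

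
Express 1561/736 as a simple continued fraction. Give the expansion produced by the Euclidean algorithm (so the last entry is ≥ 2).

1561 = 2·736 + 89
736 = 8·89 + 24
89 = 3·24 + 17
24 = 1·17 + 7
17 = 2·7 + 3
7 = 2·3 + 1
3 = 3·1 + 0  (stop)
So 1561/736 = [2; 8, 3, 1, 2, 2, 3].

[2; 8, 3, 1, 2, 2, 3]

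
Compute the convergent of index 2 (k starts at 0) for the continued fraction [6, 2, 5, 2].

Using pₖ = aₖpₖ₋₁ + pₖ₋₂, qₖ = aₖqₖ₋₁ + qₖ₋₂ (with p₋₁=1, p₋₂=0, q₋₁=0, q₋₂=1):
  k=0: a=6, p=6, q=1
  k=1: a=2, p=13, q=2
  k=2: a=5, p=71, q=11

71/11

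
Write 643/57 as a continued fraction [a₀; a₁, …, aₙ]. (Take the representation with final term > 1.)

643 = 11·57 + 16
57 = 3·16 + 9
16 = 1·9 + 7
9 = 1·7 + 2
7 = 3·2 + 1
2 = 2·1 + 0  (stop)
So 643/57 = [11; 3, 1, 1, 3, 2].

[11; 3, 1, 1, 3, 2]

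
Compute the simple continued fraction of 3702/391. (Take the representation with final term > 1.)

3702 = 9·391 + 183
391 = 2·183 + 25
183 = 7·25 + 8
25 = 3·8 + 1
8 = 8·1 + 0  (stop)
So 3702/391 = [9; 2, 7, 3, 8].

[9; 2, 7, 3, 8]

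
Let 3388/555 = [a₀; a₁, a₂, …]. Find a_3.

3388 = 6·555 + 58   →  a_0 = 6
555 = 9·58 + 33   →  a_1 = 9
58 = 1·33 + 25   →  a_2 = 1
33 = 1·25 + 8   →  a_3 = 1

1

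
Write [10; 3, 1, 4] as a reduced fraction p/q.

195/19

Fold from the inside: start with 4/1.
  1 + 1/4 = 5/4
  3 + 4/5 = 19/5
  10 + 5/19 = 195/19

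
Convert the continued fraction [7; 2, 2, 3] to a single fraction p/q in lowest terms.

126/17

Fold from the inside: start with 3/1.
  2 + 1/3 = 7/3
  2 + 3/7 = 17/7
  7 + 7/17 = 126/17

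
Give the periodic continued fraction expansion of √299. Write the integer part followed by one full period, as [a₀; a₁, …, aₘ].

a₀ = ⌊√299⌋ = 17.
With m₀=0, d₀=1 and mₖ₊₁ = dₖaₖ − mₖ, dₖ₊₁ = (n − mₖ₊₁²)/dₖ, aₖ₊₁ = ⌊(a₀+mₖ₊₁)/dₖ₊₁⌋:
  k=1: m=17, d=10, a=3
  k=2: m=13, d=13, a=2
  k=3: m=13, d=10, a=3
  k=4: m=17, d=1, a=34
d=1 and a=2a₀=34 at k=4, so the next step gives (m, d) = (17, 10) again — its k=1 value — and the period has length 4.

[17; 3, 2, 3, 34]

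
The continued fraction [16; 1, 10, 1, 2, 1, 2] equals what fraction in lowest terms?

2182/129

Using pₖ = aₖpₖ₋₁ + pₖ₋₂ and qₖ = aₖqₖ₋₁ + qₖ₋₂:
  k=0: a=16, p=16, q=1
  k=1: a=1, p=17, q=1
  k=2: a=10, p=186, q=11
  k=3: a=1, p=203, q=12
  k=4: a=2, p=592, q=35
  k=5: a=1, p=795, q=47
  k=6: a=2, p=2182, q=129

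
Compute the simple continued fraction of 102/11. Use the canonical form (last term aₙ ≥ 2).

[9; 3, 1, 2]

102 = 9×11 + 3
11 = 3×3 + 2
3 = 1×2 + 1
2 = 2×1 + 0  (stop)
So 102/11 = [9; 3, 1, 2].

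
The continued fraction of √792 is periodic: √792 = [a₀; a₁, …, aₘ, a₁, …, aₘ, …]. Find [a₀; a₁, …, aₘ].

[28; 7, 56]

a₀ = ⌊√792⌋ = 28.
With m₀=0, d₀=1 and mₖ₊₁ = dₖaₖ − mₖ, dₖ₊₁ = (n − mₖ₊₁²)/dₖ, aₖ₊₁ = ⌊(a₀+mₖ₊₁)/dₖ₊₁⌋:
  k=1: m=28, d=8, a=7
  k=2: m=28, d=1, a=56
d=1 and a=2a₀=56 at k=2, so the next step gives (m, d) = (28, 8) again — its k=1 value — and the period has length 2.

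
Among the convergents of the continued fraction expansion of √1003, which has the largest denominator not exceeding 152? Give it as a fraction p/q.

√1003 = [31; 1, 2, 31, 2, 1, 62, …] (period length 6).
Convergents:
  p_0/q_0 = 31/1
  p_1/q_1 = 32/1
  p_2/q_2 = 95/3
  p_3/q_3 = 2977/94
  p_4/q_4 = 6049/191
q_3 = 94 ≤ 152 < 191 = q_4, so the answer is 2977/94.

2977/94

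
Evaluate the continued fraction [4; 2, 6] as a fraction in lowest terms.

58/13

Fold from the inside: start with 6/1.
  2 + 1/6 = 13/6
  4 + 6/13 = 58/13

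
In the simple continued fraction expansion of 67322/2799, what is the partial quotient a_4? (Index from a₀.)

5

67322 = 24·2799 + 146   →  a_0 = 24
2799 = 19·146 + 25   →  a_1 = 19
146 = 5·25 + 21   →  a_2 = 5
25 = 1·21 + 4   →  a_3 = 1
21 = 5·4 + 1   →  a_4 = 5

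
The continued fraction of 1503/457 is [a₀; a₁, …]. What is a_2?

1503 = 3·457 + 132   →  a_0 = 3
457 = 3·132 + 61   →  a_1 = 3
132 = 2·61 + 10   →  a_2 = 2

2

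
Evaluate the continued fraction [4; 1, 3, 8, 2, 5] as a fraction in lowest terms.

Fold from the inside: start with 5/1.
  2 + 1/5 = 11/5
  8 + 5/11 = 93/11
  3 + 11/93 = 290/93
  1 + 93/290 = 383/290
  4 + 290/383 = 1822/383

1822/383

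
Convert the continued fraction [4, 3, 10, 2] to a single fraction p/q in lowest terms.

281/65

Using pₖ = aₖpₖ₋₁ + pₖ₋₂ and qₖ = aₖqₖ₋₁ + qₖ₋₂:
  k=0: a=4, p=4, q=1
  k=1: a=3, p=13, q=3
  k=2: a=10, p=134, q=31
  k=3: a=2, p=281, q=65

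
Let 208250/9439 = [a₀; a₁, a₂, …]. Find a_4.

208250 = 22·9439 + 592   →  a_0 = 22
9439 = 15·592 + 559   →  a_1 = 15
592 = 1·559 + 33   →  a_2 = 1
559 = 16·33 + 31   →  a_3 = 16
33 = 1·31 + 2   →  a_4 = 1

1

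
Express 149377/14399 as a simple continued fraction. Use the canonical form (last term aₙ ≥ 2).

[10; 2, 1, 2, 17, 2, 4, 11]

149377 = 10*14399 + 5387
14399 = 2*5387 + 3625
5387 = 1*3625 + 1762
3625 = 2*1762 + 101
1762 = 17*101 + 45
101 = 2*45 + 11
45 = 4*11 + 1
11 = 11*1 + 0  (stop)
So 149377/14399 = [10; 2, 1, 2, 17, 2, 4, 11].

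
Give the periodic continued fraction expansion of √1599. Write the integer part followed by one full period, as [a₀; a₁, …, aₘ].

[39; 1, 78]

a₀ = ⌊√1599⌋ = 39.
With m₀=0, d₀=1 and mₖ₊₁ = dₖaₖ − mₖ, dₖ₊₁ = (n − mₖ₊₁²)/dₖ, aₖ₊₁ = ⌊(a₀+mₖ₊₁)/dₖ₊₁⌋:
  k=1: m=39, d=78, a=1
  k=2: m=39, d=1, a=78
d=1 and a=2a₀=78 at k=2, so the next step gives (m, d) = (39, 78) again — its k=1 value — and the period has length 2.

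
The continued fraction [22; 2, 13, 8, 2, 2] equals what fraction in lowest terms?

Fold from the inside: start with 2/1.
  2 + 1/2 = 5/2
  8 + 2/5 = 42/5
  13 + 5/42 = 551/42
  2 + 42/551 = 1144/551
  22 + 551/1144 = 25719/1144

25719/1144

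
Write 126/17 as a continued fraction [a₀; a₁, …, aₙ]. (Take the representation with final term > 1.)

[7; 2, 2, 3]

126 = 7·17 + 7
17 = 2·7 + 3
7 = 2·3 + 1
3 = 3·1 + 0  (stop)
So 126/17 = [7; 2, 2, 3].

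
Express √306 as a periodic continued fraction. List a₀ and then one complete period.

a₀ = ⌊√306⌋ = 17.

[17; 2, 34]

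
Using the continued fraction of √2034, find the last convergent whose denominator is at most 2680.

√2034 = [45; 10, 90, …] (period length 2).
Convergents:
  p_0/q_0 = 45/1
  p_1/q_1 = 451/10
  p_2/q_2 = 40635/901
  p_3/q_3 = 406801/9020
q_2 = 901 ≤ 2680 < 9020 = q_3, so the answer is 40635/901.

40635/901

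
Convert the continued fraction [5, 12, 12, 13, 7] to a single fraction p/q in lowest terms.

68231/13424

Fold from the inside: start with 7/1.
  13 + 1/7 = 92/7
  12 + 7/92 = 1111/92
  12 + 92/1111 = 13424/1111
  5 + 1111/13424 = 68231/13424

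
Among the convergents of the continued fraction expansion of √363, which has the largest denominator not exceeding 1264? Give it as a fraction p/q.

√363 = [19; 19, 38, …] (period length 2).
Convergents:
  p_0/q_0 = 19/1
  p_1/q_1 = 362/19
  p_2/q_2 = 13775/723
  p_3/q_3 = 262087/13756
q_2 = 723 ≤ 1264 < 13756 = q_3, so the answer is 13775/723.

13775/723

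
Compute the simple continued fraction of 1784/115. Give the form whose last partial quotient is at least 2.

[15; 1, 1, 18, 1, 2]

1784 = 15×115 + 59
115 = 1×59 + 56
59 = 1×56 + 3
56 = 18×3 + 2
3 = 1×2 + 1
2 = 2×1 + 0  (stop)
So 1784/115 = [15; 1, 1, 18, 1, 2].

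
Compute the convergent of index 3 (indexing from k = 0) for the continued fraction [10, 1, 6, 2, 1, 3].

163/15

Using pₖ = aₖpₖ₋₁ + pₖ₋₂, qₖ = aₖqₖ₋₁ + qₖ₋₂ (with p₋₁=1, p₋₂=0, q₋₁=0, q₋₂=1):
  k=0: a=10, p=10, q=1
  k=1: a=1, p=11, q=1
  k=2: a=6, p=76, q=7
  k=3: a=2, p=163, q=15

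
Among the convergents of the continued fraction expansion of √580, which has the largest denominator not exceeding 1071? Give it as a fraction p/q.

13896/577

√580 = [24; 12, 48, …] (period length 2).
Convergents:
  p_0/q_0 = 24/1
  p_1/q_1 = 289/12
  p_2/q_2 = 13896/577
  p_3/q_3 = 167041/6936
q_2 = 577 ≤ 1071 < 6936 = q_3, so the answer is 13896/577.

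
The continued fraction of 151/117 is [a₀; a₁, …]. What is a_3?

151 = 1·117 + 34   →  a_0 = 1
117 = 3·34 + 15   →  a_1 = 3
34 = 2·15 + 4   →  a_2 = 2
15 = 3·4 + 3   →  a_3 = 3

3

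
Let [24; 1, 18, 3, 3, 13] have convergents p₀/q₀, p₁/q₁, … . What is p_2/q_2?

474/19

Using pₖ = aₖpₖ₋₁ + pₖ₋₂, qₖ = aₖqₖ₋₁ + qₖ₋₂ (with p₋₁=1, p₋₂=0, q₋₁=0, q₋₂=1):
  k=0: a=24, p=24, q=1
  k=1: a=1, p=25, q=1
  k=2: a=18, p=474, q=19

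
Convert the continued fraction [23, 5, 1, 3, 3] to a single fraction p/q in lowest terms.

Using pₖ = aₖpₖ₋₁ + pₖ₋₂ and qₖ = aₖqₖ₋₁ + qₖ₋₂:
  k=0: a=23, p=23, q=1
  k=1: a=5, p=116, q=5
  k=2: a=1, p=139, q=6
  k=3: a=3, p=533, q=23
  k=4: a=3, p=1738, q=75

1738/75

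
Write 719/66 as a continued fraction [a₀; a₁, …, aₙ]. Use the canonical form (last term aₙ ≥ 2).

[10; 1, 8, 2, 3]

719 = 10*66 + 59
66 = 1*59 + 7
59 = 8*7 + 3
7 = 2*3 + 1
3 = 3*1 + 0  (stop)
So 719/66 = [10; 1, 8, 2, 3].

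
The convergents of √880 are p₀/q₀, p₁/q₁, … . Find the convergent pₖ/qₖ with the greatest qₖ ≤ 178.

5221/176

√880 = [29; 1, 1, 1, 58, …] (period length 4).
Convergents:
  p_0/q_0 = 29/1
  p_1/q_1 = 30/1
  p_2/q_2 = 59/2
  p_3/q_3 = 89/3
  p_4/q_4 = 5221/176
  p_5/q_5 = 5310/179
q_4 = 176 ≤ 178 < 179 = q_5, so the answer is 5221/176.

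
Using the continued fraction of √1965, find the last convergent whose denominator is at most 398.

14717/332

√1965 = [44; 3, 21, 1, 4, 1, 21, 3, 88, …] (period length 8).
Convergents:
  p_0/q_0 = 44/1
  p_1/q_1 = 133/3
  p_2/q_2 = 2837/64
  p_3/q_3 = 2970/67
  p_4/q_4 = 14717/332
  p_5/q_5 = 17687/399
q_4 = 332 ≤ 398 < 399 = q_5, so the answer is 14717/332.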